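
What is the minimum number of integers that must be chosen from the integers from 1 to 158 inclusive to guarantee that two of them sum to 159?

80

Partition {1, …, 158} into 79 pairs: {1,158}, {2,157}, …, {79,80}.
Choosing 79 integers — say the integers 1 through 79 — takes one from each pair and avoids the property.
Choosing 80 forces two into the same pair by pigeonhole, and those sum to 159. So 80.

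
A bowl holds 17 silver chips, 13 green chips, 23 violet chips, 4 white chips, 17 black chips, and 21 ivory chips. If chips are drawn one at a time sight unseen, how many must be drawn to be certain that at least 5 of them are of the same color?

Treat the 6 colors as pigeonholes.
The worst case takes 4 chips of each color without reaching 5 of any: 6 × 4 = 24.
The next chip must bring some color to 5, so 24 + 1 = 25.

25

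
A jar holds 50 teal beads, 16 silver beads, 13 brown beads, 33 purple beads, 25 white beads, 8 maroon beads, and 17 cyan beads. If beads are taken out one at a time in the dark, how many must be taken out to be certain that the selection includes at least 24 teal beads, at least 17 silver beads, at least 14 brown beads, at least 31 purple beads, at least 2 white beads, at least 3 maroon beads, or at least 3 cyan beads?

The worst case stops just short of every target: 23 teal, 16 silver, 13 brown, 30 purple, 1 white, 2 maroon, 2 cyan — 23 + 16 + 13 + 30 + 1 + 2 + 2 = 87 beads.
One more bead must push some color to its target, so 87 + 1 = 88.

88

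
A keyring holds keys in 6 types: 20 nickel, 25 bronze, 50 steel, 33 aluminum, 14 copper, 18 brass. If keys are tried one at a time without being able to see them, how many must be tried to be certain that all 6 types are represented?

147

The hardest type to obtain is copper: we could draw every other key first — 160 − 14 = 146 keys — without a single copper one.
The next draw must be copper, so 146 + 1 = 147.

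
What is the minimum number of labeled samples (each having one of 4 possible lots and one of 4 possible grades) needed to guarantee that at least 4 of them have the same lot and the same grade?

49

There are 4 × 4 = 16 (lot, grade) combinations acting as pigeonholes.
With 16 × 3 = 48 labeled samples we could place exactly 3 in each, with no (lot, grade) pair reaching 4.
One more forces some (lot, grade) pair to hold 4, so 48 + 1 = 49.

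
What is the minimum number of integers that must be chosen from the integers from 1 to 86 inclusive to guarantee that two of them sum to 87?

Partition {1, …, 86} into 43 pairs: {1,86}, {2,85}, …, {43,44}.
Choosing 43 integers — say the integers 1 through 43 — takes one from each pair and avoids the property.
Choosing 44 forces two into the same pair by pigeonhole, and those sum to 87. So 44.

44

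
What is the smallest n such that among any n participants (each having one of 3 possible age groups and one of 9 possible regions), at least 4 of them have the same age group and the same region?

82

There are 3 × 9 = 27 (age group, region) combinations acting as pigeonholes.
With 27 × 3 = 81 participants we could place exactly 3 in each, with no (age group, region) pair reaching 4.
One more forces some (age group, region) pair to hold 4, so 81 + 1 = 82.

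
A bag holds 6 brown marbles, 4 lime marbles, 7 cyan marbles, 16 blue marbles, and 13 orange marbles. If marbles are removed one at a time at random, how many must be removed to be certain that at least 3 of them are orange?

The worst case draws every non-orange marble first: 6 + 4 + 7 + 16 = 33.
The next 3 draws are then forced to be orange, giving 33 + 3 = 36.

36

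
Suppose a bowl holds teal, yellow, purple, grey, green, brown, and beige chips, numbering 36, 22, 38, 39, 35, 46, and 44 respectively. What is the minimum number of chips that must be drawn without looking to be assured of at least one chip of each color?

239

The hardest color to obtain is yellow: we could draw every other chip first — 260 − 22 = 238 chips — without a single yellow one.
The next draw must be yellow, so 238 + 1 = 239.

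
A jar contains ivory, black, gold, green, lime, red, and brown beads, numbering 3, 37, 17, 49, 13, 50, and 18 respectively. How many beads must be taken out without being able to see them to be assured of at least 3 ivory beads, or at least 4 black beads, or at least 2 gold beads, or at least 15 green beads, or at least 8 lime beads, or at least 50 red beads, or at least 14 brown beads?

The worst case stops just short of every target: 2 ivory, 3 black, 1 gold, 14 green, 7 lime, 49 red, 13 brown — 2 + 3 + 1 + 14 + 7 + 49 + 13 = 89 beads.
One more bead must push some color to its target, so 89 + 1 = 90.

90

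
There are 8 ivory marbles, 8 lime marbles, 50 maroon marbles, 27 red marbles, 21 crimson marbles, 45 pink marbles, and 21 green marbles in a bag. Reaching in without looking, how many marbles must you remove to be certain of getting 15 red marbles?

168

To avoid red marbles as long as possible, exhaust the other 6 colors first.
The worst case draws every non-red marble first: 8 + 8 + 50 + 21 + 45 + 21 = 153.
The next 15 draws are then forced to be red, giving 153 + 15 = 168.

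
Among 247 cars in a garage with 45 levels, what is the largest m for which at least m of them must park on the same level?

6

The 247 cars fall into 45 levels.
If each of the 45 levels held at most 5, the total would be at most 45 × 5 = 225 < 247, a contradiction.
So at least one holds ⌈247/45⌉ = 6.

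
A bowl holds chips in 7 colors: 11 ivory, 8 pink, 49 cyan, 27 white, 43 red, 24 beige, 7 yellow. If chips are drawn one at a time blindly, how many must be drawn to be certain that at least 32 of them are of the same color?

Treat the 7 colors as pigeonholes.
In the worst case we take at most 31 of each color, but all 11 ivory, all 8 pink, all 27 white, all 24 beige, and all 7 yellow (fewer than 31), giving 11 + 8 + 31 + 27 + 31 + 24 + 7 = 139.
One more chip then forces some color to 32, so 139 + 1 = 140.

140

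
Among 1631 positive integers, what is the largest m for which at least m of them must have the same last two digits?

There are 100 possible two-digit endings, which serve as the pigeonholes.
If each of the 100 possible two-digit endings held at most 16, the total would be at most 100 × 16 = 1600 < 1631, a contradiction.
So at least one holds ⌈1631/100⌉ = 17.

17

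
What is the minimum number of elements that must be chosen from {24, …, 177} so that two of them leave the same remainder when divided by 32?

Group the integers by remainder mod 32; there are 32 residue classes, each nonempty in this range.
Choosing one from each class (32 integers) avoids any shared remainder.
One more choice must repeat a class, so two differ by a multiple of 32. Hence 32 + 1 = 33.

33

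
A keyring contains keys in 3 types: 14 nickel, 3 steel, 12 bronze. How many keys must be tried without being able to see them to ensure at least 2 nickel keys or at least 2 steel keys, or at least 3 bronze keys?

5

The worst case stops just short of every target: 1 nickel, 1 steel, 2 bronze — 1 + 1 + 2 = 4 keys.
One more key must push some type to its target, so 4 + 1 = 5.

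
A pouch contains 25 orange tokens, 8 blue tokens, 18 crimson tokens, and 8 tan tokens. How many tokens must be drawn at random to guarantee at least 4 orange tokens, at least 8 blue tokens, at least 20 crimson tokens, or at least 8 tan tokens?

36

The worst case stops just short of every target: 3 orange, 7 blue, all 18 crimson, 7 tan — 3 + 7 + 18 + 7 = 35 tokens.
One more token must push some color to its target, so 35 + 1 = 36.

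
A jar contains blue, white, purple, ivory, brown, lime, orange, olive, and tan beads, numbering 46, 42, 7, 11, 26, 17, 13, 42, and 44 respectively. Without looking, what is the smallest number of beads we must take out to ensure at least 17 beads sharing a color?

Treat the 9 colors as pigeonholes.
In the worst case we take at most 16 of each color, but all 7 purple, all 11 ivory, and all 13 orange (fewer than 16), giving 16 + 16 + 7 + 11 + 16 + 16 + 13 + 16 + 16 = 127.
One more bead then forces some color to 17, so 127 + 1 = 128.

128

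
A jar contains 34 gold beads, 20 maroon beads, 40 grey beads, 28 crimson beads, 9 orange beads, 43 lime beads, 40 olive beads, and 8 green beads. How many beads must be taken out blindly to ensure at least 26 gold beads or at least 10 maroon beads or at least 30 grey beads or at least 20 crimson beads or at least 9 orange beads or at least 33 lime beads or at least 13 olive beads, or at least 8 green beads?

142

The worst case stops just short of every target: 25 gold, 9 maroon, 29 grey, 19 crimson, 8 orange, 32 lime, 12 olive, 7 green — 25 + 9 + 29 + 19 + 8 + 32 + 12 + 7 = 141 beads.
One more bead must push some color to its target, so 141 + 1 = 142.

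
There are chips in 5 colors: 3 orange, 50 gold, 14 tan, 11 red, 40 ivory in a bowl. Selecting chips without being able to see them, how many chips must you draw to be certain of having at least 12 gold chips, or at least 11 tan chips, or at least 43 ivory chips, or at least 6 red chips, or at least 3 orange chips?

Each of the 5 colors has its own threshold; avoid all of them simultaneously.
The worst case stops just short of every target: 2 orange, 11 gold, 10 tan, 5 red, all 40 ivory — 2 + 11 + 10 + 5 + 40 = 68 chips.
One more chip must push some color to its target, so 68 + 1 = 69.

69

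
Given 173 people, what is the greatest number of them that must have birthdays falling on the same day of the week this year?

If each of the 7 days of the week held at most 24, the total would be at most 7 × 24 = 168 < 173, a contradiction.
So at least one holds ⌈173/7⌉ = 25.

25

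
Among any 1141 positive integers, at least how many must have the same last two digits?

12

The 1141 positive integers fall into 100 possible two-digit endings.
If each of the 100 possible two-digit endings held at most 11, the total would be at most 100 × 11 = 1100 < 1141, a contradiction.
So at least one holds ⌈1141/100⌉ = 12.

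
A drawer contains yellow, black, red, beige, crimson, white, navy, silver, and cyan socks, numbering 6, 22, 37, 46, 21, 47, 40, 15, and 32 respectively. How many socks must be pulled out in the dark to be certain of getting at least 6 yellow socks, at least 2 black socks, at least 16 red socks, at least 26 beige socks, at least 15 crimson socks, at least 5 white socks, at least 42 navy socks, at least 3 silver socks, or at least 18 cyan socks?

124

Each of the 9 colors has its own threshold; avoid all of them simultaneously.
The worst case stops just short of every target: 5 yellow, 1 black, 15 red, 25 beige, 14 crimson, 4 white, all 40 navy, 2 silver, 17 cyan — 5 + 1 + 15 + 25 + 14 + 4 + 40 + 2 + 17 = 123 socks.
One more sock must push some color to its target, so 123 + 1 = 124.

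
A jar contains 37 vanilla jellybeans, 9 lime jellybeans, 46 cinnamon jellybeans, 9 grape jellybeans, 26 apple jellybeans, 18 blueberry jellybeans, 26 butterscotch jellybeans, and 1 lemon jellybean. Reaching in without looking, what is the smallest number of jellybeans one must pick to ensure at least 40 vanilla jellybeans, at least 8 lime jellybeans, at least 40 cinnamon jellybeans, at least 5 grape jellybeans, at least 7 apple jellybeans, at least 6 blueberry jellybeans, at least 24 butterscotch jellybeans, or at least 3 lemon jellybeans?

Each of the 8 flavors has its own threshold; avoid all of them simultaneously.
The worst case stops just short of every target: all 37 vanilla, 7 lime, 39 cinnamon, 4 grape, 6 apple, 5 blueberry, 23 butterscotch, all 1 lemon — 37 + 7 + 39 + 4 + 6 + 5 + 23 + 1 = 122 jellybeans.
One more jellybean must push some flavor to its target, so 122 + 1 = 123.

123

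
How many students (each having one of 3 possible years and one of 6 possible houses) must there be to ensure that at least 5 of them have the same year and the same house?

There are 3 × 6 = 18 (year, house) combinations acting as pigeonholes.
With 18 × 4 = 72 students we could place exactly 4 in each, with no (year, house) pair reaching 5.
One more forces some (year, house) pair to hold 5, so 72 + 1 = 73.

73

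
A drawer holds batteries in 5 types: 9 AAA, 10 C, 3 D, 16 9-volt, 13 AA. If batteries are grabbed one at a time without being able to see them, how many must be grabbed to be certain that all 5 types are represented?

49

The hardest type to obtain is D: we could draw every other battery first — 51 − 3 = 48 batteries — without a single D one.
The next draw must be D, so 48 + 1 = 49.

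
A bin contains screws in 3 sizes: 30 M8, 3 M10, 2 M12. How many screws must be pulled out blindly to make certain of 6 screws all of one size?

Treat the 3 sizes as pigeonholes.
In the worst case we take at most 5 of each size, but all 3 M10 and all 2 M12 (fewer than 5), giving 5 + 3 + 2 = 10.
One more screw then forces some size to 6, so 10 + 1 = 11.

11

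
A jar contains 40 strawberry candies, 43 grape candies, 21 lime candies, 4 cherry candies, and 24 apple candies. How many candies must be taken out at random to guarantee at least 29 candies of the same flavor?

106

Treat the 5 flavors as pigeonholes.
In the worst case we take at most 28 of each flavor, but all 21 lime, all 4 cherry, and all 24 apple (fewer than 28), giving 28 + 28 + 21 + 4 + 24 = 105.
One more candy then forces some flavor to 29, so 105 + 1 = 106.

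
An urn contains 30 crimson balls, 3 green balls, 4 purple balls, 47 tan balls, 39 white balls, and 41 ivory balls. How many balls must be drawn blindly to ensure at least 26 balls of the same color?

108

Treat the 6 colors as pigeonholes.
In the worst case we take at most 25 of each color, but all 3 green and all 4 purple (fewer than 25), giving 25 + 3 + 4 + 25 + 25 + 25 = 107.
One more ball then forces some color to 26, so 107 + 1 = 108.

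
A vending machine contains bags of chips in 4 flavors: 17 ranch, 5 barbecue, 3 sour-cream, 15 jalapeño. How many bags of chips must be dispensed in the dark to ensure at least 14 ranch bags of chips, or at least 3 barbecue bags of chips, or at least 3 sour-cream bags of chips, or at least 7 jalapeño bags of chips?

Each of the 4 flavors has its own threshold; avoid all of them simultaneously.
The worst case stops just short of every target: 13 ranch, 2 barbecue, 2 sour-cream, 6 jalapeño — 13 + 2 + 2 + 6 = 23 bags of chips.
One more bag of chips must push some flavor to its target, so 23 + 1 = 24.

24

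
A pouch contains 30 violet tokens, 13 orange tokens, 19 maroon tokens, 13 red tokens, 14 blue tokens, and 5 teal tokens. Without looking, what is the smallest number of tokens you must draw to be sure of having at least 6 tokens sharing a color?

The worst case takes 5 tokens of each color without reaching 6 of any: 6 × 5 = 30.
The next token must bring some color to 6, so 30 + 1 = 31.

31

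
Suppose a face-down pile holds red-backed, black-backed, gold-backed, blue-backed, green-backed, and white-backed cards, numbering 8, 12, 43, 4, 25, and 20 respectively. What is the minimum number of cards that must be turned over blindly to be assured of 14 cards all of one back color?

In the worst case we take at most 13 of each back color, but all 8 red-backed, all 12 black-backed, and all 4 blue-backed (fewer than 13), giving 8 + 12 + 13 + 4 + 13 + 13 = 63.
One more card then forces some back color to 14, so 63 + 1 = 64.

64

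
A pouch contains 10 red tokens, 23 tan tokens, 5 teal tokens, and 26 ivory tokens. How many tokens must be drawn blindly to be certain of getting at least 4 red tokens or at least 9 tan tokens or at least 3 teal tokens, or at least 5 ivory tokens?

Each of the 4 colors has its own threshold; avoid all of them simultaneously.
The worst case stops just short of every target: 3 red, 8 tan, 2 teal, 4 ivory — 3 + 8 + 2 + 4 = 17 tokens.
One more token must push some color to its target, so 17 + 1 = 18.

18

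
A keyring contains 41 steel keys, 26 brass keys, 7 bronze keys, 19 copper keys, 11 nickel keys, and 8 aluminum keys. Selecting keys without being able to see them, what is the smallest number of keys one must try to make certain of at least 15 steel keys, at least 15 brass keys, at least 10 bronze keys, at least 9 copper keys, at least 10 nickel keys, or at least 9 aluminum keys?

Each of the 6 types has its own threshold; avoid all of them simultaneously.
The worst case stops just short of every target: 14 steel, 14 brass, all 7 bronze, 8 copper, 9 nickel, 8 aluminum — 14 + 14 + 7 + 8 + 9 + 8 = 60 keys.
One more key must push some type to its target, so 60 + 1 = 61.

61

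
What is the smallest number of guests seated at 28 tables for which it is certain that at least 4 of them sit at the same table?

There are 28 tables acting as pigeonholes.
With 28 × 3 = 84 guests we could place exactly 3 in each, with no class reaching 4.
One more forces some class to hold 4, so 84 + 1 = 85.

85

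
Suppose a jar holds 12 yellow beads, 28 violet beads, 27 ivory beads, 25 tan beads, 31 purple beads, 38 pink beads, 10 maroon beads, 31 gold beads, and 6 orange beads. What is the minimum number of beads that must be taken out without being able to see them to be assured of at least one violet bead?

181

To avoid violet beads as long as possible, exhaust the other 8 colors first.
The worst case draws every non-violet bead first: 12 + 27 + 25 + 31 + 38 + 10 + 31 + 6 = 180.
The next draw is then forced to be violet, giving 180 + 1 = 181.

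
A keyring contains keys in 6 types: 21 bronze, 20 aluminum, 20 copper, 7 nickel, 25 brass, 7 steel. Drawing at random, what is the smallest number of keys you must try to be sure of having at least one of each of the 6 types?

The hardest type to obtain is nickel: we could draw every other key first — 100 − 7 = 93 keys — without a single nickel one.
The next draw must be nickel, so 93 + 1 = 94.

94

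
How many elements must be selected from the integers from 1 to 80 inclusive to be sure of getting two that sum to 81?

Partition {1, …, 80} into 40 pairs: {1,80}, {2,79}, …, {40,41}.
Choosing 40 integers — say the integers 1 through 40 — takes one from each pair and avoids the property.
Choosing 41 forces two into the same pair by pigeonhole, and those sum to 81. So 41.

41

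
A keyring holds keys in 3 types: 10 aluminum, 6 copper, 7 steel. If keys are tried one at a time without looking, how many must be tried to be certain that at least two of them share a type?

4

The worst case takes 1 key of each type without reaching 2 of any: 3 × 1 = 3.
The next key must bring some type to 2, so 3 + 1 = 4.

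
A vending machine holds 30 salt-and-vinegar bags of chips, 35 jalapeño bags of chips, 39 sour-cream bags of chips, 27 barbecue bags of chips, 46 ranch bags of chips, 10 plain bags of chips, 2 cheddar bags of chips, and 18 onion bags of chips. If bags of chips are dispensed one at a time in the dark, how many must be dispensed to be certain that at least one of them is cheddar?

206

The worst case draws every non-cheddar bag of chips first: 30 + 35 + 39 + 27 + 46 + 10 + 18 = 205.
The next draw is then forced to be cheddar, giving 205 + 1 = 206.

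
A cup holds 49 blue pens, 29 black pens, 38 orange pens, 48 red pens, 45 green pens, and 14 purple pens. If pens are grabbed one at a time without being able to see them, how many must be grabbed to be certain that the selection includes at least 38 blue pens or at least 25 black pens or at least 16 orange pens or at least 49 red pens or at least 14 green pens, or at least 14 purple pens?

151

The worst case stops just short of every target: 37 blue, 24 black, 15 orange, 48 red, 13 green, 13 purple — 37 + 24 + 15 + 48 + 13 + 13 = 150 pens.
One more pen must push some ink color to its target, so 150 + 1 = 151.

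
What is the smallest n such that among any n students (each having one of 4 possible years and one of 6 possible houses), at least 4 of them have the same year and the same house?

There are 4 × 6 = 24 (year, house) combinations acting as pigeonholes.
With 24 × 3 = 72 students we could place exactly 3 in each, with no (year, house) pair reaching 4.
One more forces some (year, house) pair to hold 4, so 72 + 1 = 73.

73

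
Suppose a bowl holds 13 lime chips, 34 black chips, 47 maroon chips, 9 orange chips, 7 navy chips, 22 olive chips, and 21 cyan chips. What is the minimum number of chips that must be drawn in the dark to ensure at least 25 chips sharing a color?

121

Treat the 7 colors as pigeonholes.
In the worst case we take at most 24 of each color, but all 13 lime, all 9 orange, all 7 navy, all 22 olive, and all 21 cyan (fewer than 24), giving 13 + 24 + 24 + 9 + 7 + 22 + 21 = 120.
One more chip then forces some color to 25, so 120 + 1 = 121.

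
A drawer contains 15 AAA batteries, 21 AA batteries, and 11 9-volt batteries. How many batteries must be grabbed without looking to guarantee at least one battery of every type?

37

The hardest type to obtain is 9-volt: we could draw every other battery first — 47 − 11 = 36 batteries — without a single 9-volt one.
The next draw must be 9-volt, so 36 + 1 = 37.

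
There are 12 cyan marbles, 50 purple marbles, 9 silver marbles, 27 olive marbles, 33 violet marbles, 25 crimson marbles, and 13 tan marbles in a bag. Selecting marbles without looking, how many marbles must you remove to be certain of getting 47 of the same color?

166

In the worst case we take at most 46 of each color, but all 12 cyan, all 9 silver, all 27 olive, all 33 violet, all 25 crimson, and all 13 tan (fewer than 46), giving 12 + 46 + 9 + 27 + 33 + 25 + 13 = 165.
One more marble then forces some color to 47, so 165 + 1 = 166.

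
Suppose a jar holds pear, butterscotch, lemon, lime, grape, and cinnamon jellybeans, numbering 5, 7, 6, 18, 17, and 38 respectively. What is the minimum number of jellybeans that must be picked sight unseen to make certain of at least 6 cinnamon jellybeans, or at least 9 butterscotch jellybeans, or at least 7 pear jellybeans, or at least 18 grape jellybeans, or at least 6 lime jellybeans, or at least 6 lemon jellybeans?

The worst case stops just short of every target: all 5 pear, all 7 butterscotch, 5 lemon, 5 lime, 17 grape, 5 cinnamon — 5 + 7 + 5 + 5 + 17 + 5 = 44 jellybeans.
One more jellybean must push some flavor to its target, so 44 + 1 = 45.

45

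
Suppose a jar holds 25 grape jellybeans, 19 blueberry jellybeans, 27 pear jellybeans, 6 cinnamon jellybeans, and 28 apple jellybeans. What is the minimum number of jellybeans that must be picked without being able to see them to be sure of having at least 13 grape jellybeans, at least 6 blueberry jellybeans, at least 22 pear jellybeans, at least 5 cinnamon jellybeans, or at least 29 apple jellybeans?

71

Each of the 5 flavors has its own threshold; avoid all of them simultaneously.
The worst case stops just short of every target: 12 grape, 5 blueberry, 21 pear, 4 cinnamon, 28 apple — 12 + 5 + 21 + 4 + 28 = 70 jellybeans.
One more jellybean must push some flavor to its target, so 70 + 1 = 71.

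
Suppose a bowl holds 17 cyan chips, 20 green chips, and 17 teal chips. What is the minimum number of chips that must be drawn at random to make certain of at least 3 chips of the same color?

Treat the 3 colors as pigeonholes.
The worst case takes 2 chips of each color without reaching 3 of any: 3 × 2 = 6.
The next chip must bring some color to 3, so 6 + 1 = 7.

7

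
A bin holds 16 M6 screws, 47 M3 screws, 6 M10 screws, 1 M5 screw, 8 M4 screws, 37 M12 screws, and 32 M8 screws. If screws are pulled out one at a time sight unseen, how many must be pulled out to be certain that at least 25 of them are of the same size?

104

In the worst case we take at most 24 of each size, but all 16 M6, all 6 M10, all 1 M5, and all 8 M4 (fewer than 24), giving 16 + 24 + 6 + 1 + 8 + 24 + 24 = 103.
One more screw then forces some size to 25, so 103 + 1 = 104.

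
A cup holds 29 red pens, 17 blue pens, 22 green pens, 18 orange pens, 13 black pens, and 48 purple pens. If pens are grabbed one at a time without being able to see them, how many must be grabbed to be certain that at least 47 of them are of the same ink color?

146

In the worst case we take at most 46 of each ink color, but all 29 red, all 17 blue, all 22 green, all 18 orange, and all 13 black (fewer than 46), giving 29 + 17 + 22 + 18 + 13 + 46 = 145.
One more pen then forces some ink color to 47, so 145 + 1 = 146.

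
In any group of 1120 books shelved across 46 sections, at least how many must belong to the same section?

If each of the 46 sections held at most 24, the total would be at most 46 × 24 = 1104 < 1120, a contradiction.
So at least one holds ⌈1120/46⌉ = 25.

25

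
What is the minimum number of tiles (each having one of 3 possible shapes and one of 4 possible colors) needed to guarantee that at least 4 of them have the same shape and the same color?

37

There are 3 × 4 = 12 (shape, color) combinations acting as pigeonholes.
With 12 × 3 = 36 tiles we could place exactly 3 in each, with no (shape, color) pair reaching 4.
One more forces some (shape, color) pair to hold 4, so 36 + 1 = 37.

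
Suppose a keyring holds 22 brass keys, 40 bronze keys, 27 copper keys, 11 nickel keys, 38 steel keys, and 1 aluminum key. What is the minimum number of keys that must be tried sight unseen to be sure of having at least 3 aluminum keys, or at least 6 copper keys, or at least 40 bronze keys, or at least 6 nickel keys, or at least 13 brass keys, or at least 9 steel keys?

71

The worst case stops just short of every target: 12 brass, 39 bronze, 5 copper, 5 nickel, 8 steel, all 1 aluminum — 12 + 39 + 5 + 5 + 8 + 1 = 70 keys.
One more key must push some type to its target, so 70 + 1 = 71.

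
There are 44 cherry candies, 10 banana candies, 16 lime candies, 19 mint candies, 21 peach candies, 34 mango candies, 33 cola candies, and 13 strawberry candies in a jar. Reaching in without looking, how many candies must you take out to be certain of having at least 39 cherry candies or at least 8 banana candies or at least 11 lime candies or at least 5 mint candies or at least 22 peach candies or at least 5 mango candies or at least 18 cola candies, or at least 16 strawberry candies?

115

The worst case stops just short of every target: 38 cherry, 7 banana, 10 lime, 4 mint, 21 peach, 4 mango, 17 cola, all 13 strawberry — 38 + 7 + 10 + 4 + 21 + 4 + 17 + 13 = 114 candies.
One more candy must push some flavor to its target, so 114 + 1 = 115.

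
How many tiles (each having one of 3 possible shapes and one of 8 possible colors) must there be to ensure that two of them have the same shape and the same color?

There are 3 × 8 = 24 (shape, color) combinations acting as pigeonholes.
With 24 tiles we could place one in each, avoiding any repeat.
One more forces some (shape, color) pair to hold 2, so 24 + 1 = 25.

25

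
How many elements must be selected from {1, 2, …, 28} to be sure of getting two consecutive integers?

15

Partition {1, …, 28} into 14 pairs: {1,2}, {3,4}, …, {27,28}.
Choosing 14 integers — say the 14 even numbers 2, 4, …, 28 — takes one from each pair and avoids the property.
Choosing 15 forces two into the same pair by pigeonhole, and those are consecutive. So 15.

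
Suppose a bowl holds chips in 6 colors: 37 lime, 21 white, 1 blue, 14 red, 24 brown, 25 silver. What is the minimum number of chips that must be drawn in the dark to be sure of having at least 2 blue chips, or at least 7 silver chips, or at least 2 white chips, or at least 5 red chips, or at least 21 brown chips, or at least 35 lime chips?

67

Each of the 6 colors has its own threshold; avoid all of them simultaneously.
The worst case stops just short of every target: 34 lime, 1 white, 1 blue, 4 red, 20 brown, 6 silver — 34 + 1 + 1 + 4 + 20 + 6 = 66 chips.
One more chip must push some color to its target, so 66 + 1 = 67.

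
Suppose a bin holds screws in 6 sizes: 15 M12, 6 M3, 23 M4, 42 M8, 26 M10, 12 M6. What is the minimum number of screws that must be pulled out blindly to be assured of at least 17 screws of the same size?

Treat the 6 sizes as pigeonholes.
In the worst case we take at most 16 of each size, but all 15 M12, all 6 M3, and all 12 M6 (fewer than 16), giving 15 + 6 + 16 + 16 + 16 + 12 = 81.
One more screw then forces some size to 17, so 81 + 1 = 82.

82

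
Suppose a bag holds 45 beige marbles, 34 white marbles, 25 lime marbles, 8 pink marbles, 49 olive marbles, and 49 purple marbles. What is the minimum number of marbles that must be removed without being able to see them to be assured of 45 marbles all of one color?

In the worst case we take at most 44 of each color, but all 34 white, all 25 lime, and all 8 pink (fewer than 44), giving 44 + 34 + 25 + 8 + 44 + 44 = 199.
One more marble then forces some color to 45, so 199 + 1 = 200.

200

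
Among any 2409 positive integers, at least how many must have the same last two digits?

If each of the 100 possible two-digit endings held at most 24, the total would be at most 100 × 24 = 2400 < 2409, a contradiction.
So at least one holds ⌈2409/100⌉ = 25.

25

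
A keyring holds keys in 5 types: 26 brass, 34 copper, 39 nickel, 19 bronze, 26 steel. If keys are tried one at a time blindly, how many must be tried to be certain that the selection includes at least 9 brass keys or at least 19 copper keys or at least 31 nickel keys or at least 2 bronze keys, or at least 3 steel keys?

The worst case stops just short of every target: 8 brass, 18 copper, 30 nickel, 1 bronze, 2 steel — 8 + 18 + 30 + 1 + 2 = 59 keys.
One more key must push some type to its target, so 59 + 1 = 60.

60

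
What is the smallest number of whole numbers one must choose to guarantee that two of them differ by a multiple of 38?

39

Two integers differ by a multiple of 38 exactly when they share a remainder mod 38.
There are 38 residue classes mod 38, so 38 integers can all lie in distinct classes.
One more integer must repeat a residue, giving a difference divisible by 38. So n = 38 + 1 = 39.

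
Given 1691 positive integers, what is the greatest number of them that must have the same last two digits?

The 1691 positive integers fall into 100 possible two-digit endings.
If each of the 100 possible two-digit endings held at most 16, the total would be at most 100 × 16 = 1600 < 1691, a contradiction.
So at least one holds ⌈1691/100⌉ = 17.

17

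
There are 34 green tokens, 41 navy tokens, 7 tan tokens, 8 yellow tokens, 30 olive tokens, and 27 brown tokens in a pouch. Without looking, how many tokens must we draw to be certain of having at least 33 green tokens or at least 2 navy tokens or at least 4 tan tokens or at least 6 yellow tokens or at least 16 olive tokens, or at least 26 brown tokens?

82

Each of the 6 colors has its own threshold; avoid all of them simultaneously.
The worst case stops just short of every target: 32 green, 1 navy, 3 tan, 5 yellow, 15 olive, 25 brown — 32 + 1 + 3 + 5 + 15 + 25 = 81 tokens.
One more token must push some color to its target, so 81 + 1 = 82.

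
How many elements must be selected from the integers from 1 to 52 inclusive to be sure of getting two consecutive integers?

Partition {1, …, 52} into 26 pairs: {1,2}, {3,4}, …, {51,52}.
Choosing 26 integers — say the 26 even numbers 2, 4, …, 52 — takes one from each pair and avoids the property.
Choosing 27 forces two into the same pair by pigeonhole, and those are consecutive. So 27.

27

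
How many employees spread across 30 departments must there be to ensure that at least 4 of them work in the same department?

There are 30 departments acting as pigeonholes.
With 30 × 3 = 90 employees we could place exactly 3 in each, with no class reaching 4.
One more forces some class to hold 4, so 90 + 1 = 91.

91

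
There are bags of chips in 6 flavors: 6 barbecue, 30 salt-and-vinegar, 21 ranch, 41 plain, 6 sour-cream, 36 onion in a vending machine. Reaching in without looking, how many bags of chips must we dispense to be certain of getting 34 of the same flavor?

Treat the 6 flavors as pigeonholes.
In the worst case we take at most 33 of each flavor, but all 6 barbecue, all 30 salt-and-vinegar, all 21 ranch, and all 6 sour-cream (fewer than 33), giving 6 + 30 + 21 + 33 + 6 + 33 = 129.
One more bag of chips then forces some flavor to 34, so 129 + 1 = 130.

130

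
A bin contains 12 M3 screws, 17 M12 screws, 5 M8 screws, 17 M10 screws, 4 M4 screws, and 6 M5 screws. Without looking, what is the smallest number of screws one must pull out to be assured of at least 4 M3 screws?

53

To avoid M3 screws as long as possible, exhaust the other 5 sizes first.
The worst case draws every non-M3 screw first: 17 + 5 + 17 + 4 + 6 = 49.
The next 4 draws are then forced to be M3, giving 49 + 4 = 53.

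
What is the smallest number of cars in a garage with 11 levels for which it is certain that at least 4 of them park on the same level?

34

There are 11 levels acting as pigeonholes.
With 11 × 3 = 33 cars we could place exactly 3 in each, with no class reaching 4.
One more forces some class to hold 4, so 33 + 1 = 34.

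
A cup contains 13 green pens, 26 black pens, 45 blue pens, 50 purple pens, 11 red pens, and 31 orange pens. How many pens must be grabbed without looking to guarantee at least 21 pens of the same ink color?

In the worst case we take at most 20 of each ink color, but all 13 green and all 11 red (fewer than 20), giving 13 + 20 + 20 + 20 + 11 + 20 = 104.
One more pen then forces some ink color to 21, so 104 + 1 = 105.

105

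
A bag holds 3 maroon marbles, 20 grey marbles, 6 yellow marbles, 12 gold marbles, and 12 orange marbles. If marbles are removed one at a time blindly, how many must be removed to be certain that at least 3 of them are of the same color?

The worst case takes 2 marbles of each color without reaching 3 of any: 5 × 2 = 10.
The next marble must bring some color to 3, so 10 + 1 = 11.

11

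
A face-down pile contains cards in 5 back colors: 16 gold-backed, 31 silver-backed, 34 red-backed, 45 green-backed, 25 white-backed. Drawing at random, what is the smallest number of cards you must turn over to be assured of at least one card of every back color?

136

The hardest back color to obtain is gold-backed: we could draw every other card first — 151 − 16 = 135 cards — without a single gold-backed one.
The next draw must be gold-backed, so 135 + 1 = 136.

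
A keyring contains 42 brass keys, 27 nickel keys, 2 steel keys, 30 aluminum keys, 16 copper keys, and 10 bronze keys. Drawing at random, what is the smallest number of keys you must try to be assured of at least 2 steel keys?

The worst case draws every non-steel key first: 42 + 27 + 30 + 16 + 10 = 125.
The next 2 draws are then forced to be steel, giving 125 + 2 = 127.

127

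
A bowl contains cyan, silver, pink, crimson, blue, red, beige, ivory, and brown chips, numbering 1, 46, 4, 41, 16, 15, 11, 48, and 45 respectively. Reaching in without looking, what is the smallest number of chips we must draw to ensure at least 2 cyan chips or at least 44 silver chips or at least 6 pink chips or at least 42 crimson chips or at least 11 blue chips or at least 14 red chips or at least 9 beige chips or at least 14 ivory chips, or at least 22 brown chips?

155

The worst case stops just short of every target: 1 cyan, 43 silver, all 4 pink, 41 crimson, 10 blue, 13 red, 8 beige, 13 ivory, 21 brown — 1 + 43 + 4 + 41 + 10 + 13 + 8 + 13 + 21 = 154 chips.
One more chip must push some color to its target, so 154 + 1 = 155.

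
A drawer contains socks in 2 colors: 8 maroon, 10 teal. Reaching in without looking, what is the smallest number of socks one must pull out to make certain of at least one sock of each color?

11

The hardest color to obtain is maroon: we could draw every other sock first — 18 − 8 = 10 socks — without a single maroon one.
The next draw must be maroon, so 10 + 1 = 11.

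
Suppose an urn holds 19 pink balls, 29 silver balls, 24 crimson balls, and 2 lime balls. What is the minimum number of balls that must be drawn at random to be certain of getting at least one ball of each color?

The hardest color to obtain is lime: we could draw every other ball first — 74 − 2 = 72 balls — without a single lime one.
The next draw must be lime, so 72 + 1 = 73.

73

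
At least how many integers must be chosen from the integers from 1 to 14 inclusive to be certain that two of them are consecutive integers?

8

Partition {1, …, 14} into 7 pairs: {1,2}, {3,4}, …, {13,14}.
Choosing 7 integers — say the 7 even numbers 2, 4, …, 14 — takes one from each pair and avoids the property.
Choosing 8 forces two into the same pair by pigeonhole, and those are consecutive. So 8.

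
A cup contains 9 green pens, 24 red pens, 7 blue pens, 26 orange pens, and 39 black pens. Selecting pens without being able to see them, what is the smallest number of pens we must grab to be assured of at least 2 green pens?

98

The worst case draws every non-green pen first: 24 + 7 + 26 + 39 = 96.
The next 2 draws are then forced to be green, giving 96 + 2 = 98.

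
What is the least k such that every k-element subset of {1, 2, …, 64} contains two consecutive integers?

Partition {1, …, 64} into 32 pairs: {1,2}, {3,4}, …, {63,64}.
Choosing 32 integers — say the 32 even numbers 2, 4, …, 64 — takes one from each pair and avoids the property.
Choosing 33 forces two into the same pair by pigeonhole, and those are consecutive. So 33.

33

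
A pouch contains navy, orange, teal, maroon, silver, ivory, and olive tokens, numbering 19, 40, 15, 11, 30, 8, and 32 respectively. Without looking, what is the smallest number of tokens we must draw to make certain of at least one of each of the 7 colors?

148

The hardest color to obtain is ivory: we could draw every other token first — 155 − 8 = 147 tokens — without a single ivory one.
The next draw must be ivory, so 147 + 1 = 148.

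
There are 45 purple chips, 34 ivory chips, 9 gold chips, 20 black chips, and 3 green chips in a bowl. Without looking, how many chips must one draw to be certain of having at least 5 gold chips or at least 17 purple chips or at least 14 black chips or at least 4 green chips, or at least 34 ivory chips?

The worst case stops just short of every target: 16 purple, 33 ivory, 4 gold, 13 black, 3 green — 16 + 33 + 4 + 13 + 3 = 69 chips.
One more chip must push some color to its target, so 69 + 1 = 70.

70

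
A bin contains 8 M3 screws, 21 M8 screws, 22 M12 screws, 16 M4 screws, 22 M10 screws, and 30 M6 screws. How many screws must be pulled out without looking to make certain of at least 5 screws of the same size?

Treat the 6 sizes as pigeonholes.
The worst case takes 4 screws of each size without reaching 5 of any: 6 × 4 = 24.
The next screw must bring some size to 5, so 24 + 1 = 25.

25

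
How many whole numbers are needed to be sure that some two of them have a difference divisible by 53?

54

Two integers differ by a multiple of 53 exactly when they share a remainder mod 53.
There are 53 residue classes mod 53, so 53 integers can all lie in distinct classes.
One more integer must repeat a residue, giving a difference divisible by 53. So n = 53 + 1 = 54.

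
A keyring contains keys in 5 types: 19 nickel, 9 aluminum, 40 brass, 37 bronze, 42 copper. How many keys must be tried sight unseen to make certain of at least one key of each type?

The hardest type to obtain is aluminum: we could draw every other key first — 147 − 9 = 138 keys — without a single aluminum one.
The next draw must be aluminum, so 138 + 1 = 139.

139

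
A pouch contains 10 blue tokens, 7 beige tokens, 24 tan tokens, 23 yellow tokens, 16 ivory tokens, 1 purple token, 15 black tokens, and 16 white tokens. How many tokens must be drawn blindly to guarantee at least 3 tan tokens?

To avoid tan tokens as long as possible, exhaust the other 7 colors first.
The worst case draws every non-tan token first: 10 + 7 + 23 + 16 + 1 + 15 + 16 = 88.
The next 3 draws are then forced to be tan, giving 88 + 3 = 91.

91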